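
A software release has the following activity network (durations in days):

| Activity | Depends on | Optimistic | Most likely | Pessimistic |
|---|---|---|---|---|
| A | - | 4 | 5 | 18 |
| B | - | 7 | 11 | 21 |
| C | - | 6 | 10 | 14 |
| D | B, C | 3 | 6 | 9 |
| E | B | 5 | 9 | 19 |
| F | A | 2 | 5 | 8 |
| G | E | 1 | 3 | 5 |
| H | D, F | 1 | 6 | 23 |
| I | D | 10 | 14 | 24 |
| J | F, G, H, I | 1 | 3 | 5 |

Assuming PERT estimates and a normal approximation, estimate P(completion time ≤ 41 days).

0.923

te_A = (4 + 4·5 + 18)/6 = 42/6 = 7; σ²_A = ((18−4)/6)² = 5.444
te_B = (7 + 4·11 + 21)/6 = 72/6 = 12; σ²_B = ((21−7)/6)² = 5.444
te_C = (6 + 4·10 + 14)/6 = 60/6 = 10; σ²_C = ((14−6)/6)² = 1.778
te_D = (3 + 4·6 + 9)/6 = 36/6 = 6; σ²_D = ((9−3)/6)² = 1.000
te_E = (5 + 4·9 + 19)/6 = 60/6 = 10; σ²_E = ((19−5)/6)² = 5.444
te_F = (2 + 4·5 + 8)/6 = 30/6 = 5; σ²_F = ((8−2)/6)² = 1.000
te_G = (1 + 4·3 + 5)/6 = 18/6 = 3; σ²_G = ((5−1)/6)² = 0.444
te_H = (1 + 4·6 + 23)/6 = 48/6 = 8; σ²_H = ((23−1)/6)² = 13.444
te_I = (10 + 4·14 + 24)/6 = 90/6 = 15; σ²_I = ((24−10)/6)² = 5.444
te_J = (1 + 4·3 + 5)/6 = 18/6 = 3; σ²_J = ((5−1)/6)² = 0.444

Forward pass:
ES_A = 0; EF_A = 7
ES_B = 0; EF_B = 12
ES_C = 0; EF_C = 10
ES_D = max(EF_B=12, EF_C=10) = 12; EF_D = 12+6 = 18
ES_E = 12; EF_E = 12+10 = 22
ES_F = 7; EF_F = 7+5 = 12
ES_G = 22; EF_G = 22+3 = 25
ES_H = max(EF_D=18, EF_F=12) = 18; EF_H = 18+8 = 26
ES_I = 18; EF_I = 18+15 = 33
ES_J = max(EF_F=12, EF_G=25, EF_H=26, EF_I=33) = 33; EF_J = 33+3 = 36
Expected project duration μ = 36 days. Critical path: B → D → I → J.

Variance along critical path = 5.444 + 1.000 + 5.444 + 0.444 = 12.333; σ = √12.333 = 3.512 days.
Z = (41 − 36) / 3.512 = 1.424
P(T ≤ 41) = Φ(1.424) ≈ 0.923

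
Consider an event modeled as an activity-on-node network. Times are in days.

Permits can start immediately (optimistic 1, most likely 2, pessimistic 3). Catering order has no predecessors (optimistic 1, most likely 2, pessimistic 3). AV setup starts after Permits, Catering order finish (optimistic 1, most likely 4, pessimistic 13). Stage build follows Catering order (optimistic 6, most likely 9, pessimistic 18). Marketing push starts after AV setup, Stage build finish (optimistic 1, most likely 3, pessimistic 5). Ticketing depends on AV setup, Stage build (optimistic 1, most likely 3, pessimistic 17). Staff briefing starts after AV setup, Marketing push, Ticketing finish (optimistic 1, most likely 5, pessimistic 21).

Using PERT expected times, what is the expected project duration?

te_Permits = (1 + 4·2 + 3)/6 = 12/6 = 2
te_Catering order = (1 + 4·2 + 3)/6 = 12/6 = 2
te_AV setup = (1 + 4·4 + 13)/6 = 30/6 = 5
te_Stage build = (6 + 4·9 + 18)/6 = 60/6 = 10
te_Marketing push = (1 + 4·3 + 5)/6 = 18/6 = 3
te_Ticketing = (1 + 4·3 + 17)/6 = 30/6 = 5
te_Staff briefing = (1 + 4·5 + 21)/6 = 42/6 = 7

Forward pass:
ES_Permits = 0; EF_Permits = 2
ES_Catering order = 0; EF_Catering order = 2
ES_AV setup = max(EF_Permits=2, EF_Catering order=2) = 2; EF_AV setup = 2+5 = 7
ES_Stage build = 2; EF_Stage build = 2+10 = 12
ES_Marketing push = max(EF_AV setup=7, EF_Stage build=12) = 12; EF_Marketing push = 12+3 = 15
ES_Ticketing = max(EF_AV setup=7, EF_Stage build=12) = 12; EF_Ticketing = 12+5 = 17
ES_Staff briefing = max(EF_AV setup=7, EF_Marketing push=15, EF_Ticketing=17) = 17; EF_Staff briefing = 17+7 = 24
Expected project duration μ = 24 days. Critical path: Catering order → Stage build → Ticketing → Staff briefing.

24 days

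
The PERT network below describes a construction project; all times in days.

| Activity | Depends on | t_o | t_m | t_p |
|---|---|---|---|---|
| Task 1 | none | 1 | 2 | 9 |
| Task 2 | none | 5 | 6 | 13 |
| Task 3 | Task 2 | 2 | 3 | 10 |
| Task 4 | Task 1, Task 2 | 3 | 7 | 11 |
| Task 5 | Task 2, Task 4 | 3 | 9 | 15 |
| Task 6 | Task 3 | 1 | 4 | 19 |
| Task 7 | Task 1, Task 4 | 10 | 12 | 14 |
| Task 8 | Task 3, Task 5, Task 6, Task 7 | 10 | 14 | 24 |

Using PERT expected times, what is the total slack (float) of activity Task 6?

te_Task 1 = (1 + 4·2 + 9)/6 = 18/6 = 3
te_Task 2 = (5 + 4·6 + 13)/6 = 42/6 = 7
te_Task 3 = (2 + 4·3 + 10)/6 = 24/6 = 4
te_Task 4 = (3 + 4·7 + 11)/6 = 42/6 = 7
te_Task 5 = (3 + 4·9 + 15)/6 = 54/6 = 9
te_Task 6 = (1 + 4·4 + 19)/6 = 36/6 = 6
te_Task 7 = (10 + 4·12 + 14)/6 = 72/6 = 12
te_Task 8 = (10 + 4·14 + 24)/6 = 90/6 = 15

Forward pass:
ES_Task 1 = 0; EF_Task 1 = 3
ES_Task 2 = 0; EF_Task 2 = 7
ES_Task 3 = 7; EF_Task 3 = 7+4 = 11
ES_Task 4 = max(EF_Task 1=3, EF_Task 2=7) = 7; EF_Task 4 = 7+7 = 14
ES_Task 5 = max(EF_Task 2=7, EF_Task 4=14) = 14; EF_Task 5 = 14+9 = 23
ES_Task 6 = 11; EF_Task 6 = 11+6 = 17
ES_Task 7 = max(EF_Task 1=3, EF_Task 4=14) = 14; EF_Task 7 = 14+12 = 26
ES_Task 8 = max(EF_Task 3=11, EF_Task 5=23, EF_Task 6=17, EF_Task 7=26) = 26; EF_Task 8 = 26+15 = 41
Expected project duration μ = 41 days. Critical path: Task 2 → Task 4 → Task 7 → Task 8.

Backward pass:
LF_Task 8 = 41; LS_Task 8 = 41−15 = 26
LF_Task 7 = LS_Task 8 = 26; LS_Task 7 = 26−12 = 14
LF_Task 6 = LS_Task 8 = 26; LS_Task 6 = 26−6 = 20
LF_Task 5 = LS_Task 8 = 26; LS_Task 5 = 26−9 = 17
LF_Task 4 = min(LS_Task 5=17, LS_Task 7=14) = 14; LS_Task 4 = 14−7 = 7
LF_Task 3 = min(LS_Task 6=20, LS_Task 8=26) = 20; LS_Task 3 = 20−4 = 16
LF_Task 2 = min(LS_Task 3=16, LS_Task 4=7, LS_Task 5=17) = 7; LS_Task 2 = 7−7 = 0
LF_Task 1 = min(LS_Task 4=7, LS_Task 7=14) = 7; LS_Task 1 = 7−3 = 4
Slack_Task 6 = LS_Task 6 − ES_Task 6 = 20 − 11 = 9

9 days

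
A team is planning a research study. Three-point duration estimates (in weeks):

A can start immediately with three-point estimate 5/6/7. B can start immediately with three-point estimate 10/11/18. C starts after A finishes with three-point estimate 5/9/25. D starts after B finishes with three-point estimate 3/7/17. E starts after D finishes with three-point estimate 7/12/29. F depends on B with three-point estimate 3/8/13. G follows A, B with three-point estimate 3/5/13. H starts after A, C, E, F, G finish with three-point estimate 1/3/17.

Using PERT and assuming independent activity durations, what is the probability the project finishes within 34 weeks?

te_A = (5 + 4·6 + 7)/6 = 36/6 = 6; σ²_A = ((7−5)/6)² = 0.111
te_B = (10 + 4·11 + 18)/6 = 72/6 = 12; σ²_B = ((18−10)/6)² = 1.778
te_C = (5 + 4·9 + 25)/6 = 66/6 = 11; σ²_C = ((25−5)/6)² = 11.111
te_D = (3 + 4·7 + 17)/6 = 48/6 = 8; σ²_D = ((17−3)/6)² = 5.444
te_E = (7 + 4·12 + 29)/6 = 84/6 = 14; σ²_E = ((29−7)/6)² = 13.444
te_F = (3 + 4·8 + 13)/6 = 48/6 = 8; σ²_F = ((13−3)/6)² = 2.778
te_G = (3 + 4·5 + 13)/6 = 36/6 = 6; σ²_G = ((13−3)/6)² = 2.778
te_H = (1 + 4·3 + 17)/6 = 30/6 = 5; σ²_H = ((17−1)/6)² = 7.111

Forward pass:
ES_A = 0; EF_A = 6
ES_B = 0; EF_B = 12
ES_C = 6; EF_C = 6+11 = 17
ES_D = 12; EF_D = 12+8 = 20
ES_E = 20; EF_E = 20+14 = 34
ES_F = 12; EF_F = 12+8 = 20
ES_G = max(EF_A=6, EF_B=12) = 12; EF_G = 12+6 = 18
ES_H = max(EF_A=6, EF_C=17, EF_E=34, EF_F=20, EF_G=18) = 34; EF_H = 34+5 = 39
Expected project duration μ = 39 weeks. Critical path: B → D → E → H.

Variance along critical path = 1.778 + 5.444 + 13.444 + 7.111 = 27.778; σ = √27.778 = 5.270 weeks.
Z = (34 − 39) / 5.270 = -0.949
P(T ≤ 34) = Φ(-0.949) ≈ 0.171

0.171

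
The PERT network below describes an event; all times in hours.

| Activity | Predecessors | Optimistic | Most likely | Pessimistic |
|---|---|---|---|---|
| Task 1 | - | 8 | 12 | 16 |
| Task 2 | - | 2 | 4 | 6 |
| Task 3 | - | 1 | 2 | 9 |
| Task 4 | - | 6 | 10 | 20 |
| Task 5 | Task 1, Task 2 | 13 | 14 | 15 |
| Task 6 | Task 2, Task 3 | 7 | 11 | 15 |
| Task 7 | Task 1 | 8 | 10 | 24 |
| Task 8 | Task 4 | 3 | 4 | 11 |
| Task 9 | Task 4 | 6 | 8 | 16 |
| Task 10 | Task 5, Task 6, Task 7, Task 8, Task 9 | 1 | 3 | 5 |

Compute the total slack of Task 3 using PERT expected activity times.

te_Task 1 = (8 + 4·12 + 16)/6 = 72/6 = 12
te_Task 2 = (2 + 4·4 + 6)/6 = 24/6 = 4
te_Task 3 = (1 + 4·2 + 9)/6 = 18/6 = 3
te_Task 4 = (6 + 4·10 + 20)/6 = 66/6 = 11
te_Task 5 = (13 + 4·14 + 15)/6 = 84/6 = 14
te_Task 6 = (7 + 4·11 + 15)/6 = 66/6 = 11
te_Task 7 = (8 + 4·10 + 24)/6 = 72/6 = 12
te_Task 8 = (3 + 4·4 + 11)/6 = 30/6 = 5
te_Task 9 = (6 + 4·8 + 16)/6 = 54/6 = 9
te_Task 10 = (1 + 4·3 + 5)/6 = 18/6 = 3

Forward pass:
ES_Task 1 = 0; EF_Task 1 = 12
ES_Task 2 = 0; EF_Task 2 = 4
ES_Task 3 = 0; EF_Task 3 = 3
ES_Task 4 = 0; EF_Task 4 = 11
ES_Task 5 = max(EF_Task 1=12, EF_Task 2=4) = 12; EF_Task 5 = 12+14 = 26
ES_Task 6 = max(EF_Task 2=4, EF_Task 3=3) = 4; EF_Task 6 = 4+11 = 15
ES_Task 7 = 12; EF_Task 7 = 12+12 = 24
ES_Task 8 = 11; EF_Task 8 = 11+5 = 16
ES_Task 9 = 11; EF_Task 9 = 11+9 = 20
ES_Task 10 = max(EF_Task 5=26, EF_Task 6=15, EF_Task 7=24, EF_Task 8=16, EF_Task 9=20) = 26; EF_Task 10 = 26+3 = 29
Expected project duration μ = 29 hours. Critical path: Task 1 → Task 5 → Task 10.

Backward pass:
LF_Task 10 = 29; LS_Task 10 = 29−3 = 26
LF_Task 9 = LS_Task 10 = 26; LS_Task 9 = 26−9 = 17
LF_Task 8 = LS_Task 10 = 26; LS_Task 8 = 26−5 = 21
LF_Task 7 = LS_Task 10 = 26; LS_Task 7 = 26−12 = 14
LF_Task 6 = LS_Task 10 = 26; LS_Task 6 = 26−11 = 15
LF_Task 5 = LS_Task 10 = 26; LS_Task 5 = 26−14 = 12
LF_Task 4 = min(LS_Task 8=21, LS_Task 9=17) = 17; LS_Task 4 = 17−11 = 6
LF_Task 3 = LS_Task 6 = 15; LS_Task 3 = 15−3 = 12
LF_Task 2 = min(LS_Task 5=12, LS_Task 6=15) = 12; LS_Task 2 = 12−4 = 8
LF_Task 1 = min(LS_Task 5=12, LS_Task 7=14) = 12; LS_Task 1 = 12−12 = 0
Slack_Task 3 = LS_Task 3 − ES_Task 3 = 12 − 0 = 12

12 hours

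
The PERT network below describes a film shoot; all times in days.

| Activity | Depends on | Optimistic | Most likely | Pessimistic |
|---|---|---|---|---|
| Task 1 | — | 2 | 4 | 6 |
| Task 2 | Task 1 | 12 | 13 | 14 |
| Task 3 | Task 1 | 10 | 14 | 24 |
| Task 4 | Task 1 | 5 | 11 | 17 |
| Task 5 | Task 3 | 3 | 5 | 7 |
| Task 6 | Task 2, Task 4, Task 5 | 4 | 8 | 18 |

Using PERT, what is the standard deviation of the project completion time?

3.43 days

te_Task 1 = (2 + 4·4 + 6)/6 = 24/6 = 4; σ²_Task 1 = ((6−2)/6)² = 0.444
te_Task 2 = (12 + 4·13 + 14)/6 = 78/6 = 13; σ²_Task 2 = ((14−12)/6)² = 0.111
te_Task 3 = (10 + 4·14 + 24)/6 = 90/6 = 15; σ²_Task 3 = ((24−10)/6)² = 5.444
te_Task 4 = (5 + 4·11 + 17)/6 = 66/6 = 11; σ²_Task 4 = ((17−5)/6)² = 4.000
te_Task 5 = (3 + 4·5 + 7)/6 = 30/6 = 5; σ²_Task 5 = ((7−3)/6)² = 0.444
te_Task 6 = (4 + 4·8 + 18)/6 = 54/6 = 9; σ²_Task 6 = ((18−4)/6)² = 5.444

Forward pass:
ES_Task 1 = 0; EF_Task 1 = 4
ES_Task 2 = 4; EF_Task 2 = 4+13 = 17
ES_Task 3 = 4; EF_Task 3 = 4+15 = 19
ES_Task 4 = 4; EF_Task 4 = 4+11 = 15
ES_Task 5 = 19; EF_Task 5 = 19+5 = 24
ES_Task 6 = max(EF_Task 2=17, EF_Task 4=15, EF_Task 5=24) = 24; EF_Task 6 = 24+9 = 33
Expected project duration μ = 33 days. Critical path: Task 1 → Task 3 → Task 5 → Task 6.

Variance along critical path = 0.444 + 5.444 + 0.444 + 5.444 = 11.778
σ = √11.778 = 3.432 days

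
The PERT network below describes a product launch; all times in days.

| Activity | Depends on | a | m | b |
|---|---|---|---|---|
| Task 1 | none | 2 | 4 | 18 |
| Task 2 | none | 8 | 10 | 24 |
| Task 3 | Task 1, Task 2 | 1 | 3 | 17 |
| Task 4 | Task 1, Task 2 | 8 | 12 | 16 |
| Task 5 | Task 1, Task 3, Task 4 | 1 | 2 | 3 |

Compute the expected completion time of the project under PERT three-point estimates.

26 days

te_Task 1 = (2 + 4·4 + 18)/6 = 36/6 = 6
te_Task 2 = (8 + 4·10 + 24)/6 = 72/6 = 12
te_Task 3 = (1 + 4·3 + 17)/6 = 30/6 = 5
te_Task 4 = (8 + 4·12 + 16)/6 = 72/6 = 12
te_Task 5 = (1 + 4·2 + 3)/6 = 12/6 = 2

Forward pass:
ES_Task 1 = 0; EF_Task 1 = 6
ES_Task 2 = 0; EF_Task 2 = 12
ES_Task 3 = max(EF_Task 1=6, EF_Task 2=12) = 12; EF_Task 3 = 12+5 = 17
ES_Task 4 = max(EF_Task 1=6, EF_Task 2=12) = 12; EF_Task 4 = 12+12 = 24
ES_Task 5 = max(EF_Task 1=6, EF_Task 3=17, EF_Task 4=24) = 24; EF_Task 5 = 24+2 = 26
Expected project duration μ = 26 days. Critical path: Task 2 → Task 4 → Task 5.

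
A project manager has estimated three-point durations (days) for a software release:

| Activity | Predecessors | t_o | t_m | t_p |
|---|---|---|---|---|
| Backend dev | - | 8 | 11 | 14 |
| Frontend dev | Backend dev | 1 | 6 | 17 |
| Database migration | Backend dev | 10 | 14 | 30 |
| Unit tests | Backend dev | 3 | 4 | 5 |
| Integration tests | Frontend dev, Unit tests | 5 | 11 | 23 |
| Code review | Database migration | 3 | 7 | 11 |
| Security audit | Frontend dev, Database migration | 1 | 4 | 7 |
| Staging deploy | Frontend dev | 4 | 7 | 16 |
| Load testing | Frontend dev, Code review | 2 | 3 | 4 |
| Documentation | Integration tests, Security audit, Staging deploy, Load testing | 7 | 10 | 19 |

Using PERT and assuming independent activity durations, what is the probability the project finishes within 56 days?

te_Backend dev = (8 + 4·11 + 14)/6 = 66/6 = 11; σ²_Backend dev = ((14−8)/6)² = 1.000
te_Frontend dev = (1 + 4·6 + 17)/6 = 42/6 = 7; σ²_Frontend dev = ((17−1)/6)² = 7.111
te_Database migration = (10 + 4·14 + 30)/6 = 96/6 = 16; σ²_Database migration = ((30−10)/6)² = 11.111
te_Unit tests = (3 + 4·4 + 5)/6 = 24/6 = 4; σ²_Unit tests = ((5−3)/6)² = 0.111
te_Integration tests = (5 + 4·11 + 23)/6 = 72/6 = 12; σ²_Integration tests = ((23−5)/6)² = 9.000
te_Code review = (3 + 4·7 + 11)/6 = 42/6 = 7; σ²_Code review = ((11−3)/6)² = 1.778
te_Security audit = (1 + 4·4 + 7)/6 = 24/6 = 4; σ²_Security audit = ((7−1)/6)² = 1.000
te_Staging deploy = (4 + 4·7 + 16)/6 = 48/6 = 8; σ²_Staging deploy = ((16−4)/6)² = 4.000
te_Load testing = (2 + 4·3 + 4)/6 = 18/6 = 3; σ²_Load testing = ((4−2)/6)² = 0.111
te_Documentation = (7 + 4·10 + 19)/6 = 66/6 = 11; σ²_Documentation = ((19−7)/6)² = 4.000

Forward pass:
ES_Backend dev = 0; EF_Backend dev = 11
ES_Frontend dev = 11; EF_Frontend dev = 11+7 = 18
ES_Database migration = 11; EF_Database migration = 11+16 = 27
ES_Unit tests = 11; EF_Unit tests = 11+4 = 15
ES_Integration tests = max(EF_Frontend dev=18, EF_Unit tests=15) = 18; EF_Integration tests = 18+12 = 30
ES_Code review = 27; EF_Code review = 27+7 = 34
ES_Security audit = max(EF_Frontend dev=18, EF_Database migration=27) = 27; EF_Security audit = 27+4 = 31
ES_Staging deploy = 18; EF_Staging deploy = 18+8 = 26
ES_Load testing = max(EF_Frontend dev=18, EF_Code review=34) = 34; EF_Load testing = 34+3 = 37
ES_Documentation = max(EF_Integration tests=30, EF_Security audit=31, EF_Staging deploy=26, EF_Load testing=37) = 37; EF_Documentation = 37+11 = 48
Expected project duration μ = 48 days. Critical path: Backend dev → Database migration → Code review → Load testing → Documentation.

Variance along critical path = 1.000 + 11.111 + 1.778 + 0.111 + 4.000 = 18.000; σ = √18.000 = 4.243 days.
Z = (56 − 48) / 4.243 = 1.886
P(T ≤ 56) = Φ(1.886) ≈ 0.970

0.970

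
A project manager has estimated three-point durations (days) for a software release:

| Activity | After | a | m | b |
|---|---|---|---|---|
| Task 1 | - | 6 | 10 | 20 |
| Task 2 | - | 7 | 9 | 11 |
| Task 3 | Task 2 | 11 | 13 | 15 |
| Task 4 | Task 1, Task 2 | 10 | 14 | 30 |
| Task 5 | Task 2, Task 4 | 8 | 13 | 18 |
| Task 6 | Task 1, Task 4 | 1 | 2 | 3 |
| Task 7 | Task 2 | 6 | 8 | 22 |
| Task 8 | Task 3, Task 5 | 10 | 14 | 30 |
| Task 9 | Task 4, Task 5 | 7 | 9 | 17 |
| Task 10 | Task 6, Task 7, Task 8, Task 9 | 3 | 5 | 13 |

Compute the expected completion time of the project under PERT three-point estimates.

te_Task 1 = (6 + 4·10 + 20)/6 = 66/6 = 11
te_Task 2 = (7 + 4·9 + 11)/6 = 54/6 = 9
te_Task 3 = (11 + 4·13 + 15)/6 = 78/6 = 13
te_Task 4 = (10 + 4·14 + 30)/6 = 96/6 = 16
te_Task 5 = (8 + 4·13 + 18)/6 = 78/6 = 13
te_Task 6 = (1 + 4·2 + 3)/6 = 12/6 = 2
te_Task 7 = (6 + 4·8 + 22)/6 = 60/6 = 10
te_Task 8 = (10 + 4·14 + 30)/6 = 96/6 = 16
te_Task 9 = (7 + 4·9 + 17)/6 = 60/6 = 10
te_Task 10 = (3 + 4·5 + 13)/6 = 36/6 = 6

Forward pass:
ES_Task 1 = 0; EF_Task 1 = 11
ES_Task 2 = 0; EF_Task 2 = 9
ES_Task 3 = 9; EF_Task 3 = 9+13 = 22
ES_Task 4 = max(EF_Task 1=11, EF_Task 2=9) = 11; EF_Task 4 = 11+16 = 27
ES_Task 5 = max(EF_Task 2=9, EF_Task 4=27) = 27; EF_Task 5 = 27+13 = 40
ES_Task 6 = max(EF_Task 1=11, EF_Task 4=27) = 27; EF_Task 6 = 27+2 = 29
ES_Task 7 = 9; EF_Task 7 = 9+10 = 19
ES_Task 8 = max(EF_Task 3=22, EF_Task 5=40) = 40; EF_Task 8 = 40+16 = 56
ES_Task 9 = max(EF_Task 4=27, EF_Task 5=40) = 40; EF_Task 9 = 40+10 = 50
ES_Task 10 = max(EF_Task 6=29, EF_Task 7=19, EF_Task 8=56, EF_Task 9=50) = 56; EF_Task 10 = 56+6 = 62
Expected project duration μ = 62 days. Critical path: Task 1 → Task 4 → Task 5 → Task 8 → Task 10.

62 days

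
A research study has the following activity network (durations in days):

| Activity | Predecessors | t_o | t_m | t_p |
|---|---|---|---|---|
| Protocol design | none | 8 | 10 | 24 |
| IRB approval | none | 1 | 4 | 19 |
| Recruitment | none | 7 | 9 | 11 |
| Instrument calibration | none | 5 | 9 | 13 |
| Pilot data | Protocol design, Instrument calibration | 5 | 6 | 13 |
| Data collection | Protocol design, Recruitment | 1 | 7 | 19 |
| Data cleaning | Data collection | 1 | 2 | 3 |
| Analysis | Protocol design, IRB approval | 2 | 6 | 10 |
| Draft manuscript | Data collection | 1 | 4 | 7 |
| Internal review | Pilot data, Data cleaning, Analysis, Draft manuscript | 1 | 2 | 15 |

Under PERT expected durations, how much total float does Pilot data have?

te_Protocol design = (8 + 4·10 + 24)/6 = 72/6 = 12
te_IRB approval = (1 + 4·4 + 19)/6 = 36/6 = 6
te_Recruitment = (7 + 4·9 + 11)/6 = 54/6 = 9
te_Instrument calibration = (5 + 4·9 + 13)/6 = 54/6 = 9
te_Pilot data = (5 + 4·6 + 13)/6 = 42/6 = 7
te_Data collection = (1 + 4·7 + 19)/6 = 48/6 = 8
te_Data cleaning = (1 + 4·2 + 3)/6 = 12/6 = 2
te_Analysis = (2 + 4·6 + 10)/6 = 36/6 = 6
te_Draft manuscript = (1 + 4·4 + 7)/6 = 24/6 = 4
te_Internal review = (1 + 4·2 + 15)/6 = 24/6 = 4

Forward pass:
ES_Protocol design = 0; EF_Protocol design = 12
ES_IRB approval = 0; EF_IRB approval = 6
ES_Recruitment = 0; EF_Recruitment = 9
ES_Instrument calibration = 0; EF_Instrument calibration = 9
ES_Pilot data = max(EF_Protocol design=12, EF_Instrument calibration=9) = 12; EF_Pilot data = 12+7 = 19
ES_Data collection = max(EF_Protocol design=12, EF_Recruitment=9) = 12; EF_Data collection = 12+8 = 20
ES_Data cleaning = 20; EF_Data cleaning = 20+2 = 22
ES_Analysis = max(EF_Protocol design=12, EF_IRB approval=6) = 12; EF_Analysis = 12+6 = 18
ES_Draft manuscript = 20; EF_Draft manuscript = 20+4 = 24
ES_Internal review = max(EF_Pilot data=19, EF_Data cleaning=22, EF_Analysis=18, EF_Draft manuscript=24) = 24; EF_Internal review = 24+4 = 28
Expected project duration μ = 28 days. Critical path: Protocol design → Data collection → Draft manuscript → Internal review.

Backward pass:
LF_Internal review = 28; LS_Internal review = 28−4 = 24
LF_Draft manuscript = LS_Internal review = 24; LS_Draft manuscript = 24−4 = 20
LF_Analysis = LS_Internal review = 24; LS_Analysis = 24−6 = 18
LF_Data cleaning = LS_Internal review = 24; LS_Data cleaning = 24−2 = 22
LF_Data collection = min(LS_Data cleaning=22, LS_Draft manuscript=20) = 20; LS_Data collection = 20−8 = 12
LF_Pilot data = LS_Internal review = 24; LS_Pilot data = 24−7 = 17
LF_Instrument calibration = LS_Pilot data = 17; LS_Instrument calibration = 17−9 = 8
LF_Recruitment = LS_Data collection = 12; LS_Recruitment = 12−9 = 3
LF_IRB approval = LS_Analysis = 18; LS_IRB approval = 18−6 = 12
LF_Protocol design = min(LS_Pilot data=17, LS_Data collection=12, LS_Analysis=18) = 12; LS_Protocol design = 12−12 = 0
Slack_Pilot data = LS_Pilot data − ES_Pilot data = 17 − 12 = 5

5 days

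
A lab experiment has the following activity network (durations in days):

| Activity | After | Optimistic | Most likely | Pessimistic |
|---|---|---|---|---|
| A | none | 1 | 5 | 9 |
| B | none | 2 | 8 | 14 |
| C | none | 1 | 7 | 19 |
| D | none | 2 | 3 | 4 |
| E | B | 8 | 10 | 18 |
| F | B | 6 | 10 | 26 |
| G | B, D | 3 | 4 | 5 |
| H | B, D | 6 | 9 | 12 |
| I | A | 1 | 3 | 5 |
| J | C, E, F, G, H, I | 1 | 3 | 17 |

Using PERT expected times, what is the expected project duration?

te_A = (1 + 4·5 + 9)/6 = 30/6 = 5
te_B = (2 + 4·8 + 14)/6 = 48/6 = 8
te_C = (1 + 4·7 + 19)/6 = 48/6 = 8
te_D = (2 + 4·3 + 4)/6 = 18/6 = 3
te_E = (8 + 4·10 + 18)/6 = 66/6 = 11
te_F = (6 + 4·10 + 26)/6 = 72/6 = 12
te_G = (3 + 4·4 + 5)/6 = 24/6 = 4
te_H = (6 + 4·9 + 12)/6 = 54/6 = 9
te_I = (1 + 4·3 + 5)/6 = 18/6 = 3
te_J = (1 + 4·3 + 17)/6 = 30/6 = 5

Forward pass:
ES_A = 0; EF_A = 5
ES_B = 0; EF_B = 8
ES_C = 0; EF_C = 8
ES_D = 0; EF_D = 3
ES_E = 8; EF_E = 8+11 = 19
ES_F = 8; EF_F = 8+12 = 20
ES_G = max(EF_B=8, EF_D=3) = 8; EF_G = 8+4 = 12
ES_H = max(EF_B=8, EF_D=3) = 8; EF_H = 8+9 = 17
ES_I = 5; EF_I = 5+3 = 8
ES_J = max(EF_C=8, EF_E=19, EF_F=20, EF_G=12, EF_H=17, EF_I=8) = 20; EF_J = 20+5 = 25
Expected project duration μ = 25 days. Critical path: B → F → J.

25 days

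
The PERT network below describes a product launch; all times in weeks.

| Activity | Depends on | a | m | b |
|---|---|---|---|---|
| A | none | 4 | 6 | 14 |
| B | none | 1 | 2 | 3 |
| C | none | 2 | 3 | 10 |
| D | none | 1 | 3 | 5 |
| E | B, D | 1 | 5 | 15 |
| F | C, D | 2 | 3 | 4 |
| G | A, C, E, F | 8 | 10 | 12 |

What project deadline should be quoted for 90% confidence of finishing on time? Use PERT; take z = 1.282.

22.2 weeks

te_A = (4 + 4·6 + 14)/6 = 42/6 = 7; σ²_A = ((14−4)/6)² = 2.778
te_B = (1 + 4·2 + 3)/6 = 12/6 = 2; σ²_B = ((3−1)/6)² = 0.111
te_C = (2 + 4·3 + 10)/6 = 24/6 = 4; σ²_C = ((10−2)/6)² = 1.778
te_D = (1 + 4·3 + 5)/6 = 18/6 = 3; σ²_D = ((5−1)/6)² = 0.444
te_E = (1 + 4·5 + 15)/6 = 36/6 = 6; σ²_E = ((15−1)/6)² = 5.444
te_F = (2 + 4·3 + 4)/6 = 18/6 = 3; σ²_F = ((4−2)/6)² = 0.111
te_G = (8 + 4·10 + 12)/6 = 60/6 = 10; σ²_G = ((12−8)/6)² = 0.444

Forward pass:
ES_A = 0; EF_A = 7
ES_B = 0; EF_B = 2
ES_C = 0; EF_C = 4
ES_D = 0; EF_D = 3
ES_E = max(EF_B=2, EF_D=3) = 3; EF_E = 3+6 = 9
ES_F = max(EF_C=4, EF_D=3) = 4; EF_F = 4+3 = 7
ES_G = max(EF_A=7, EF_C=4, EF_E=9, EF_F=7) = 9; EF_G = 9+10 = 19
Expected project duration μ = 19 weeks. Critical path: D → E → G.

Variance along critical path = 0.444 + 5.444 + 0.444 = 6.333; σ = 2.517 weeks.
D = μ + z·σ = 19 + 1.282·2.517 = 22.2 weeks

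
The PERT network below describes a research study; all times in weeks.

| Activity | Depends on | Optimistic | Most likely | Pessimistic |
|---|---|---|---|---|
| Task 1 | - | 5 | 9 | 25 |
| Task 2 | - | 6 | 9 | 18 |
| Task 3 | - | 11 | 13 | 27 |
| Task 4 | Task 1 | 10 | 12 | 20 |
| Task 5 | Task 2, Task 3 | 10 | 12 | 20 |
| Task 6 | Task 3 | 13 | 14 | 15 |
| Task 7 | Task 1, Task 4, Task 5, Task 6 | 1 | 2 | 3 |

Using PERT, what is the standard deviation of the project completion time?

te_Task 1 = (5 + 4·9 + 25)/6 = 66/6 = 11; σ²_Task 1 = ((25−5)/6)² = 11.111
te_Task 2 = (6 + 4·9 + 18)/6 = 60/6 = 10; σ²_Task 2 = ((18−6)/6)² = 4.000
te_Task 3 = (11 + 4·13 + 27)/6 = 90/6 = 15; σ²_Task 3 = ((27−11)/6)² = 7.111
te_Task 4 = (10 + 4·12 + 20)/6 = 78/6 = 13; σ²_Task 4 = ((20−10)/6)² = 2.778
te_Task 5 = (10 + 4·12 + 20)/6 = 78/6 = 13; σ²_Task 5 = ((20−10)/6)² = 2.778
te_Task 6 = (13 + 4·14 + 15)/6 = 84/6 = 14; σ²_Task 6 = ((15−13)/6)² = 0.111
te_Task 7 = (1 + 4·2 + 3)/6 = 12/6 = 2; σ²_Task 7 = ((3−1)/6)² = 0.111

Forward pass:
ES_Task 1 = 0; EF_Task 1 = 11
ES_Task 2 = 0; EF_Task 2 = 10
ES_Task 3 = 0; EF_Task 3 = 15
ES_Task 4 = 11; EF_Task 4 = 11+13 = 24
ES_Task 5 = max(EF_Task 2=10, EF_Task 3=15) = 15; EF_Task 5 = 15+13 = 28
ES_Task 6 = 15; EF_Task 6 = 15+14 = 29
ES_Task 7 = max(EF_Task 1=11, EF_Task 4=24, EF_Task 5=28, EF_Task 6=29) = 29; EF_Task 7 = 29+2 = 31
Expected project duration μ = 31 weeks. Critical path: Task 3 → Task 6 → Task 7.

Variance along critical path = 7.111 + 0.111 + 0.111 = 7.333
σ = √7.333 = 2.708 weeks

2.71 weeks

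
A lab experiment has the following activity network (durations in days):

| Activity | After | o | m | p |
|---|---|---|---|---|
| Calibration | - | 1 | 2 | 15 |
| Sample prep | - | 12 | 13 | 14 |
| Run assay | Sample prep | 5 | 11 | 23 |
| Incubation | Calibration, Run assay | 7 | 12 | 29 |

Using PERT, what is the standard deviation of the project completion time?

4.75 days

te_Calibration = (1 + 4·2 + 15)/6 = 24/6 = 4; σ²_Calibration = ((15−1)/6)² = 5.444
te_Sample prep = (12 + 4·13 + 14)/6 = 78/6 = 13; σ²_Sample prep = ((14−12)/6)² = 0.111
te_Run assay = (5 + 4·11 + 23)/6 = 72/6 = 12; σ²_Run assay = ((23−5)/6)² = 9.000
te_Incubation = (7 + 4·12 + 29)/6 = 84/6 = 14; σ²_Incubation = ((29−7)/6)² = 13.444

Forward pass:
ES_Calibration = 0; EF_Calibration = 4
ES_Sample prep = 0; EF_Sample prep = 13
ES_Run assay = 13; EF_Run assay = 13+12 = 25
ES_Incubation = max(EF_Calibration=4, EF_Run assay=25) = 25; EF_Incubation = 25+14 = 39
Expected project duration μ = 39 days. Critical path: Sample prep → Run assay → Incubation.

Variance along critical path = 0.111 + 9.000 + 13.444 = 22.556
σ = √22.556 = 4.749 days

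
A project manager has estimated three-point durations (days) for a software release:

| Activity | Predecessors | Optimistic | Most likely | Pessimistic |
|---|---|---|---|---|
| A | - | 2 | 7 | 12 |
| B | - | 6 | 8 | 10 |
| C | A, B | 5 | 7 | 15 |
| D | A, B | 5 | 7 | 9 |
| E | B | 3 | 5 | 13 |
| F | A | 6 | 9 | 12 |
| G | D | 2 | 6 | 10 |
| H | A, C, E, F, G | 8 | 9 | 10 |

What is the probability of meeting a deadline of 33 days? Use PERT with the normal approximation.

te_A = (2 + 4·7 + 12)/6 = 42/6 = 7; σ²_A = ((12−2)/6)² = 2.778
te_B = (6 + 4·8 + 10)/6 = 48/6 = 8; σ²_B = ((10−6)/6)² = 0.444
te_C = (5 + 4·7 + 15)/6 = 48/6 = 8; σ²_C = ((15−5)/6)² = 2.778
te_D = (5 + 4·7 + 9)/6 = 42/6 = 7; σ²_D = ((9−5)/6)² = 0.444
te_E = (3 + 4·5 + 13)/6 = 36/6 = 6; σ²_E = ((13−3)/6)² = 2.778
te_F = (6 + 4·9 + 12)/6 = 54/6 = 9; σ²_F = ((12−6)/6)² = 1.000
te_G = (2 + 4·6 + 10)/6 = 36/6 = 6; σ²_G = ((10−2)/6)² = 1.778
te_H = (8 + 4·9 + 10)/6 = 54/6 = 9; σ²_H = ((10−8)/6)² = 0.111

Forward pass:
ES_A = 0; EF_A = 7
ES_B = 0; EF_B = 8
ES_C = max(EF_A=7, EF_B=8) = 8; EF_C = 8+8 = 16
ES_D = max(EF_A=7, EF_B=8) = 8; EF_D = 8+7 = 15
ES_E = 8; EF_E = 8+6 = 14
ES_F = 7; EF_F = 7+9 = 16
ES_G = 15; EF_G = 15+6 = 21
ES_H = max(EF_A=7, EF_C=16, EF_E=14, EF_F=16, EF_G=21) = 21; EF_H = 21+9 = 30
Expected project duration μ = 30 days. Critical path: B → D → G → H.

Variance along critical path = 0.444 + 0.444 + 1.778 + 0.111 = 2.778; σ = √2.778 = 1.667 days.
Z = (33 − 30) / 1.667 = 1.800
P(T ≤ 33) = Φ(1.800) ≈ 0.964

0.964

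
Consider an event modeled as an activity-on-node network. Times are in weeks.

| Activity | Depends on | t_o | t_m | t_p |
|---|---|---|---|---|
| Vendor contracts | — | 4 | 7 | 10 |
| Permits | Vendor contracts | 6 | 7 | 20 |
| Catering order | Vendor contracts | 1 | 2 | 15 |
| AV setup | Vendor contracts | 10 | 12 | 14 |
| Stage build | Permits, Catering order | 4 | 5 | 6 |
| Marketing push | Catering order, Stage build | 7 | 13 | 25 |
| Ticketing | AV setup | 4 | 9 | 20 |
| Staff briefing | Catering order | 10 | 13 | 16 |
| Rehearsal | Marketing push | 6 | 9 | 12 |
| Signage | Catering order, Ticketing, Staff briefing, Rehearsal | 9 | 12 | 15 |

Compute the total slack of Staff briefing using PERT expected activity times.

20 weeks

te_Vendor contracts = (4 + 4·7 + 10)/6 = 42/6 = 7
te_Permits = (6 + 4·7 + 20)/6 = 54/6 = 9
te_Catering order = (1 + 4·2 + 15)/6 = 24/6 = 4
te_AV setup = (10 + 4·12 + 14)/6 = 72/6 = 12
te_Stage build = (4 + 4·5 + 6)/6 = 30/6 = 5
te_Marketing push = (7 + 4·13 + 25)/6 = 84/6 = 14
te_Ticketing = (4 + 4·9 + 20)/6 = 60/6 = 10
te_Staff briefing = (10 + 4·13 + 16)/6 = 78/6 = 13
te_Rehearsal = (6 + 4·9 + 12)/6 = 54/6 = 9
te_Signage = (9 + 4·12 + 15)/6 = 72/6 = 12

Forward pass:
ES_Vendor contracts = 0; EF_Vendor contracts = 7
ES_Permits = 7; EF_Permits = 7+9 = 16
ES_Catering order = 7; EF_Catering order = 7+4 = 11
ES_AV setup = 7; EF_AV setup = 7+12 = 19
ES_Stage build = max(EF_Permits=16, EF_Catering order=11) = 16; EF_Stage build = 16+5 = 21
ES_Marketing push = max(EF_Catering order=11, EF_Stage build=21) = 21; EF_Marketing push = 21+14 = 35
ES_Ticketing = 19; EF_Ticketing = 19+10 = 29
ES_Staff briefing = 11; EF_Staff briefing = 11+13 = 24
ES_Rehearsal = 35; EF_Rehearsal = 35+9 = 44
ES_Signage = max(EF_Catering order=11, EF_Ticketing=29, EF_Staff briefing=24, EF_Rehearsal=44) = 44; EF_Signage = 44+12 = 56
Expected project duration μ = 56 weeks. Critical path: Vendor contracts → Permits → Stage build → Marketing push → Rehearsal → Signage.

Backward pass:
LF_Signage = 56; LS_Signage = 56−12 = 44
LF_Rehearsal = LS_Signage = 44; LS_Rehearsal = 44−9 = 35
LF_Staff briefing = LS_Signage = 44; LS_Staff briefing = 44−13 = 31
LF_Ticketing = LS_Signage = 44; LS_Ticketing = 44−10 = 34
LF_Marketing push = LS_Rehearsal = 35; LS_Marketing push = 35−14 = 21
LF_Stage build = LS_Marketing push = 21; LS_Stage build = 21−5 = 16
LF_AV setup = LS_Ticketing = 34; LS_AV setup = 34−12 = 22
LF_Catering order = min(LS_Stage build=16, LS_Marketing push=21, LS_Staff briefing=31, LS_Signage=44) = 16; LS_Catering order = 16−4 = 12
LF_Permits = LS_Stage build = 16; LS_Permits = 16−9 = 7
LF_Vendor contracts = min(LS_Permits=7, LS_Catering order=12, LS_AV setup=22) = 7; LS_Vendor contracts = 7−7 = 0
Slack_Staff briefing = LS_Staff briefing − ES_Staff briefing = 31 − 11 = 20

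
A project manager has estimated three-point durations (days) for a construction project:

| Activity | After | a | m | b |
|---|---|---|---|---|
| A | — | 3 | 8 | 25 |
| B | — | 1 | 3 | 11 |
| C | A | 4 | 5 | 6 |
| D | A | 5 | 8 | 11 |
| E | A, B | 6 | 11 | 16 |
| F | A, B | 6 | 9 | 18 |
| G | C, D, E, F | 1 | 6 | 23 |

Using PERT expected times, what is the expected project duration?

29 days

te_A = (3 + 4·8 + 25)/6 = 60/6 = 10
te_B = (1 + 4·3 + 11)/6 = 24/6 = 4
te_C = (4 + 4·5 + 6)/6 = 30/6 = 5
te_D = (5 + 4·8 + 11)/6 = 48/6 = 8
te_E = (6 + 4·11 + 16)/6 = 66/6 = 11
te_F = (6 + 4·9 + 18)/6 = 60/6 = 10
te_G = (1 + 4·6 + 23)/6 = 48/6 = 8

Forward pass:
ES_A = 0; EF_A = 10
ES_B = 0; EF_B = 4
ES_C = 10; EF_C = 10+5 = 15
ES_D = 10; EF_D = 10+8 = 18
ES_E = max(EF_A=10, EF_B=4) = 10; EF_E = 10+11 = 21
ES_F = max(EF_A=10, EF_B=4) = 10; EF_F = 10+10 = 20
ES_G = max(EF_C=15, EF_D=18, EF_E=21, EF_F=20) = 21; EF_G = 21+8 = 29
Expected project duration μ = 29 days. Critical path: A → E → G.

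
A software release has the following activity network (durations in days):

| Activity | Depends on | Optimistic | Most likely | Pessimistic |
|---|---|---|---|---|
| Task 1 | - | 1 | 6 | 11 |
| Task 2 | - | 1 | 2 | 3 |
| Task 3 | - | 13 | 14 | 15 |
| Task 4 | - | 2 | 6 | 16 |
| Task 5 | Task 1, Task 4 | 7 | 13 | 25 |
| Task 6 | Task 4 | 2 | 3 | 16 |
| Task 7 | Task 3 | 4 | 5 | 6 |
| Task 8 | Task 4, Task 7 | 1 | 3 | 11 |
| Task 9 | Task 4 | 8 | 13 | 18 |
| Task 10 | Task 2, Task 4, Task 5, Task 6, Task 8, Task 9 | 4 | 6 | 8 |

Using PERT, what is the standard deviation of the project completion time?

1.86 days

te_Task 1 = (1 + 4·6 + 11)/6 = 36/6 = 6; σ²_Task 1 = ((11−1)/6)² = 2.778
te_Task 2 = (1 + 4·2 + 3)/6 = 12/6 = 2; σ²_Task 2 = ((3−1)/6)² = 0.111
te_Task 3 = (13 + 4·14 + 15)/6 = 84/6 = 14; σ²_Task 3 = ((15−13)/6)² = 0.111
te_Task 4 = (2 + 4·6 + 16)/6 = 42/6 = 7; σ²_Task 4 = ((16−2)/6)² = 5.444
te_Task 5 = (7 + 4·13 + 25)/6 = 84/6 = 14; σ²_Task 5 = ((25−7)/6)² = 9.000
te_Task 6 = (2 + 4·3 + 16)/6 = 30/6 = 5; σ²_Task 6 = ((16−2)/6)² = 5.444
te_Task 7 = (4 + 4·5 + 6)/6 = 30/6 = 5; σ²_Task 7 = ((6−4)/6)² = 0.111
te_Task 8 = (1 + 4·3 + 11)/6 = 24/6 = 4; σ²_Task 8 = ((11−1)/6)² = 2.778
te_Task 9 = (8 + 4·13 + 18)/6 = 78/6 = 13; σ²_Task 9 = ((18−8)/6)² = 2.778
te_Task 10 = (4 + 4·6 + 8)/6 = 36/6 = 6; σ²_Task 10 = ((8−4)/6)² = 0.444

Forward pass:
ES_Task 1 = 0; EF_Task 1 = 6
ES_Task 2 = 0; EF_Task 2 = 2
ES_Task 3 = 0; EF_Task 3 = 14
ES_Task 4 = 0; EF_Task 4 = 7
ES_Task 5 = max(EF_Task 1=6, EF_Task 4=7) = 7; EF_Task 5 = 7+14 = 21
ES_Task 6 = 7; EF_Task 6 = 7+5 = 12
ES_Task 7 = 14; EF_Task 7 = 14+5 = 19
ES_Task 8 = max(EF_Task 4=7, EF_Task 7=19) = 19; EF_Task 8 = 19+4 = 23
ES_Task 9 = 7; EF_Task 9 = 7+13 = 20
ES_Task 10 = max(EF_Task 2=2, EF_Task 4=7, EF_Task 5=21, EF_Task 6=12, EF_Task 8=23, EF_Task 9=20) = 23; EF_Task 10 = 23+6 = 29
Expected project duration μ = 29 days. Critical path: Task 3 → Task 7 → Task 8 → Task 10.

Variance along critical path = 0.111 + 0.111 + 2.778 + 0.444 = 3.444
σ = √3.444 = 1.856 days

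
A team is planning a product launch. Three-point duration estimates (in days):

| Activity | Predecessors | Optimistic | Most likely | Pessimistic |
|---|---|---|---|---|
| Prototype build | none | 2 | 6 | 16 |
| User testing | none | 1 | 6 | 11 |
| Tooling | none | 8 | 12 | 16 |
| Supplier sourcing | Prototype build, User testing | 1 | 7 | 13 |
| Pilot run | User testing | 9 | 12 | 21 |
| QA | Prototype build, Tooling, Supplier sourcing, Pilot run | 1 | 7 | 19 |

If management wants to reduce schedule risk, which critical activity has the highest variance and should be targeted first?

QA

te_Prototype build = (2 + 4·6 + 16)/6 = 42/6 = 7; σ²_Prototype build = ((16−2)/6)² = 5.444
te_User testing = (1 + 4·6 + 11)/6 = 36/6 = 6; σ²_User testing = ((11−1)/6)² = 2.778
te_Tooling = (8 + 4·12 + 16)/6 = 72/6 = 12; σ²_Tooling = ((16−8)/6)² = 1.778
te_Supplier sourcing = (1 + 4·7 + 13)/6 = 42/6 = 7; σ²_Supplier sourcing = ((13−1)/6)² = 4.000
te_Pilot run = (9 + 4·12 + 21)/6 = 78/6 = 13; σ²_Pilot run = ((21−9)/6)² = 4.000
te_QA = (1 + 4·7 + 19)/6 = 48/6 = 8; σ²_QA = ((19−1)/6)² = 9.000

Forward pass:
ES_Prototype build = 0; EF_Prototype build = 7
ES_User testing = 0; EF_User testing = 6
ES_Tooling = 0; EF_Tooling = 12
ES_Supplier sourcing = max(EF_Prototype build=7, EF_User testing=6) = 7; EF_Supplier sourcing = 7+7 = 14
ES_Pilot run = 6; EF_Pilot run = 6+13 = 19
ES_QA = max(EF_Prototype build=7, EF_Tooling=12, EF_Supplier sourcing=14, EF_Pilot run=19) = 19; EF_QA = 19+8 = 27
Expected project duration μ = 27 days. Critical path: User testing → Pilot run → QA.

Variances on critical path: σ²_User testing=2.778, σ²_Pilot run=4.000, σ²_QA=9.000.
Largest is σ²_QA = 9.000.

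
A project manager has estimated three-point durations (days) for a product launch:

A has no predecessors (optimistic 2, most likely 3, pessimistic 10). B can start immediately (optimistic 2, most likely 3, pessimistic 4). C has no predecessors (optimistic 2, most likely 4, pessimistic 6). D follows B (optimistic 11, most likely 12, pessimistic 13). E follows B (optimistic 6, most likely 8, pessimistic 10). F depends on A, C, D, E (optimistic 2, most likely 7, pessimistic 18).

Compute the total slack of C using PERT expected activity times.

te_A = (2 + 4·3 + 10)/6 = 24/6 = 4
te_B = (2 + 4·3 + 4)/6 = 18/6 = 3
te_C = (2 + 4·4 + 6)/6 = 24/6 = 4
te_D = (11 + 4·12 + 13)/6 = 72/6 = 12
te_E = (6 + 4·8 + 10)/6 = 48/6 = 8
te_F = (2 + 4·7 + 18)/6 = 48/6 = 8

Forward pass:
ES_A = 0; EF_A = 4
ES_B = 0; EF_B = 3
ES_C = 0; EF_C = 4
ES_D = 3; EF_D = 3+12 = 15
ES_E = 3; EF_E = 3+8 = 11
ES_F = max(EF_A=4, EF_C=4, EF_D=15, EF_E=11) = 15; EF_F = 15+8 = 23
Expected project duration μ = 23 days. Critical path: B → D → F.

Backward pass:
LF_F = 23; LS_F = 23−8 = 15
LF_E = LS_F = 15; LS_E = 15−8 = 7
LF_D = LS_F = 15; LS_D = 15−12 = 3
LF_C = LS_F = 15; LS_C = 15−4 = 11
LF_B = min(LS_D=3, LS_E=7) = 3; LS_B = 3−3 = 0
LF_A = LS_F = 15; LS_A = 15−4 = 11
Slack_C = LS_C − ES_C = 11 − 0 = 11

11 days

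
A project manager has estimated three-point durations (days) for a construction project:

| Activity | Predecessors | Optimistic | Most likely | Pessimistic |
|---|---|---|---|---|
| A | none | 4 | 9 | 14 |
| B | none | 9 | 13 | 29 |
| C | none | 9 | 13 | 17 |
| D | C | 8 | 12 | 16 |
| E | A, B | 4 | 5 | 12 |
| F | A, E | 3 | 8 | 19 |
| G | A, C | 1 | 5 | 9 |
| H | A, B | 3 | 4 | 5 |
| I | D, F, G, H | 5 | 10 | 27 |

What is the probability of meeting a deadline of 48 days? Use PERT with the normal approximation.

te_A = (4 + 4·9 + 14)/6 = 54/6 = 9; σ²_A = ((14−4)/6)² = 2.778
te_B = (9 + 4·13 + 29)/6 = 90/6 = 15; σ²_B = ((29−9)/6)² = 11.111
te_C = (9 + 4·13 + 17)/6 = 78/6 = 13; σ²_C = ((17−9)/6)² = 1.778
te_D = (8 + 4·12 + 16)/6 = 72/6 = 12; σ²_D = ((16−8)/6)² = 1.778
te_E = (4 + 4·5 + 12)/6 = 36/6 = 6; σ²_E = ((12−4)/6)² = 1.778
te_F = (3 + 4·8 + 19)/6 = 54/6 = 9; σ²_F = ((19−3)/6)² = 7.111
te_G = (1 + 4·5 + 9)/6 = 30/6 = 5; σ²_G = ((9−1)/6)² = 1.778
te_H = (3 + 4·4 + 5)/6 = 24/6 = 4; σ²_H = ((5−3)/6)² = 0.111
te_I = (5 + 4·10 + 27)/6 = 72/6 = 12; σ²_I = ((27−5)/6)² = 13.444

Forward pass:
ES_A = 0; EF_A = 9
ES_B = 0; EF_B = 15
ES_C = 0; EF_C = 13
ES_D = 13; EF_D = 13+12 = 25
ES_E = max(EF_A=9, EF_B=15) = 15; EF_E = 15+6 = 21
ES_F = max(EF_A=9, EF_E=21) = 21; EF_F = 21+9 = 30
ES_G = max(EF_A=9, EF_C=13) = 13; EF_G = 13+5 = 18
ES_H = max(EF_A=9, EF_B=15) = 15; EF_H = 15+4 = 19
ES_I = max(EF_D=25, EF_F=30, EF_G=18, EF_H=19) = 30; EF_I = 30+12 = 42
Expected project duration μ = 42 days. Critical path: B → E → F → I.

Variance along critical path = 11.111 + 1.778 + 7.111 + 13.444 = 33.444; σ = √33.444 = 5.783 days.
Z = (48 − 42) / 5.783 = 1.038
P(T ≤ 48) = Φ(1.038) ≈ 0.850

0.850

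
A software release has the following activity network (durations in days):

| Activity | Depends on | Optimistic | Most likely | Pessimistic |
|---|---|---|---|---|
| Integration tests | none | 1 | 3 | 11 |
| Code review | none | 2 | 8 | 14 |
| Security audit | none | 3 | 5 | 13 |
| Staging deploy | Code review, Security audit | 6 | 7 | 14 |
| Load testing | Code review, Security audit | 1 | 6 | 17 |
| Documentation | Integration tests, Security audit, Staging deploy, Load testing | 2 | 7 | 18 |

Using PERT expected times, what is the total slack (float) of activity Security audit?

2 days

te_Integration tests = (1 + 4·3 + 11)/6 = 24/6 = 4
te_Code review = (2 + 4·8 + 14)/6 = 48/6 = 8
te_Security audit = (3 + 4·5 + 13)/6 = 36/6 = 6
te_Staging deploy = (6 + 4·7 + 14)/6 = 48/6 = 8
te_Load testing = (1 + 4·6 + 17)/6 = 42/6 = 7
te_Documentation = (2 + 4·7 + 18)/6 = 48/6 = 8

Forward pass:
ES_Integration tests = 0; EF_Integration tests = 4
ES_Code review = 0; EF_Code review = 8
ES_Security audit = 0; EF_Security audit = 6
ES_Staging deploy = max(EF_Code review=8, EF_Security audit=6) = 8; EF_Staging deploy = 8+8 = 16
ES_Load testing = max(EF_Code review=8, EF_Security audit=6) = 8; EF_Load testing = 8+7 = 15
ES_Documentation = max(EF_Integration tests=4, EF_Security audit=6, EF_Staging deploy=16, EF_Load testing=15) = 16; EF_Documentation = 16+8 = 24
Expected project duration μ = 24 days. Critical path: Code review → Staging deploy → Documentation.

Backward pass:
LF_Documentation = 24; LS_Documentation = 24−8 = 16
LF_Load testing = LS_Documentation = 16; LS_Load testing = 16−7 = 9
LF_Staging deploy = LS_Documentation = 16; LS_Staging deploy = 16−8 = 8
LF_Security audit = min(LS_Staging deploy=8, LS_Load testing=9, LS_Documentation=16) = 8; LS_Security audit = 8−6 = 2
LF_Code review = min(LS_Staging deploy=8, LS_Load testing=9) = 8; LS_Code review = 8−8 = 0
LF_Integration tests = LS_Documentation = 16; LS_Integration tests = 16−4 = 12
Slack_Security audit = LS_Security audit − ES_Security audit = 2 − 0 = 2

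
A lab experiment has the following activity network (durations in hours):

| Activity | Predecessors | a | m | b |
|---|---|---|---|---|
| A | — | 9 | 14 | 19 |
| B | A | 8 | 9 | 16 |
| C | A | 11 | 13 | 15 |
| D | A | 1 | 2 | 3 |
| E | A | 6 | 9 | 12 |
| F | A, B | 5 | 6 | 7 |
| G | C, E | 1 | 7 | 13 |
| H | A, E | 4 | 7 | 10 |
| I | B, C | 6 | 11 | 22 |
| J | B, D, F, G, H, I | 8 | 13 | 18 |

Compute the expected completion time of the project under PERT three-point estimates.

52 hours

te_A = (9 + 4·14 + 19)/6 = 84/6 = 14
te_B = (8 + 4·9 + 16)/6 = 60/6 = 10
te_C = (11 + 4·13 + 15)/6 = 78/6 = 13
te_D = (1 + 4·2 + 3)/6 = 12/6 = 2
te_E = (6 + 4·9 + 12)/6 = 54/6 = 9
te_F = (5 + 4·6 + 7)/6 = 36/6 = 6
te_G = (1 + 4·7 + 13)/6 = 42/6 = 7
te_H = (4 + 4·7 + 10)/6 = 42/6 = 7
te_I = (6 + 4·11 + 22)/6 = 72/6 = 12
te_J = (8 + 4·13 + 18)/6 = 78/6 = 13

Forward pass:
ES_A = 0; EF_A = 14
ES_B = 14; EF_B = 14+10 = 24
ES_C = 14; EF_C = 14+13 = 27
ES_D = 14; EF_D = 14+2 = 16
ES_E = 14; EF_E = 14+9 = 23
ES_F = max(EF_A=14, EF_B=24) = 24; EF_F = 24+6 = 30
ES_G = max(EF_C=27, EF_E=23) = 27; EF_G = 27+7 = 34
ES_H = max(EF_A=14, EF_E=23) = 23; EF_H = 23+7 = 30
ES_I = max(EF_B=24, EF_C=27) = 27; EF_I = 27+12 = 39
ES_J = max(EF_B=24, EF_D=16, EF_F=30, EF_G=34, EF_H=30, EF_I=39) = 39; EF_J = 39+13 = 52
Expected project duration μ = 52 hours. Critical path: A → C → I → J.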